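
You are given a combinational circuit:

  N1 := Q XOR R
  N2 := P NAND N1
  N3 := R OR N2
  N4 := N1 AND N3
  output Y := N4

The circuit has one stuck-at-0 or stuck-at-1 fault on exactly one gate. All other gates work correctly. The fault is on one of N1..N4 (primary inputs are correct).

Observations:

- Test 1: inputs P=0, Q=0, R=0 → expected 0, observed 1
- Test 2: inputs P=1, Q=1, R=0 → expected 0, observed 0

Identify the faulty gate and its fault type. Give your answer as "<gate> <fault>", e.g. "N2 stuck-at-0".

Fault-free values for test 1 (P=0, Q=0, R=0): N1=0, N2=1, N3=1, N4=0, giving Y=0. Observed 1.
Test 1: faults giving observed 1 are {N1 stuck-at-1, N4 stuck-at-1}.
Test 2 (P=1, Q=1, R=0): fault-free N1=1, N2=0, N3=0, N4=0 → 0; observed 0. Eliminates N4 stuck-at-1.
Only N1 stuck-at-1 is consistent with every test.

N1 stuck-at-1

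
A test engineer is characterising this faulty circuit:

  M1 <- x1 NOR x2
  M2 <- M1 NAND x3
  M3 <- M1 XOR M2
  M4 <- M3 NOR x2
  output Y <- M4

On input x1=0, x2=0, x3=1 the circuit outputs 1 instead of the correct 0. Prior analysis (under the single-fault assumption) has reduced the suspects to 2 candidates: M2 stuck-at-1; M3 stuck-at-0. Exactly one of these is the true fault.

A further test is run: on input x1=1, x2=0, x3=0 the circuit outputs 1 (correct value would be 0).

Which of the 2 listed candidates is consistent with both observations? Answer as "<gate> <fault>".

Evaluate each candidate on input x1=1, x2=0, x3=0:
  M2 stuck-at-1: M1=0, M2=1 [stuck-at-1], M3=1, M4=0 → 0 — eliminated
  M3 stuck-at-0: M1=0, M2=1, M3=0 [stuck-at-0], M4=1 → 1 — matches
Only M3 stuck-at-0 reproduces the observed 1.

M3 stuck-at-0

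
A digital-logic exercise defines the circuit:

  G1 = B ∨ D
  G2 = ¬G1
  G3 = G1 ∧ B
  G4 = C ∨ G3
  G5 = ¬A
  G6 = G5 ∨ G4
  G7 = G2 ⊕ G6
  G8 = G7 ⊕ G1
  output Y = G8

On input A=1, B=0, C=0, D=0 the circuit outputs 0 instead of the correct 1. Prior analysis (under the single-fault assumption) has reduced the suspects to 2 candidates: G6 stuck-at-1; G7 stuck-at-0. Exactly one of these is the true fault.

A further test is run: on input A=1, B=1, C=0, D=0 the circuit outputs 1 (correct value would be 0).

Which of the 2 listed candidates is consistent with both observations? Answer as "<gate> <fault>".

Evaluate each candidate on input A=1, B=1, C=0, D=0:
  G6 stuck-at-1: G1=1, G2=0, G3=1, G4=1, G5=0, G6=1 [stuck-at-1], G7=1, G8=0 → 0 — eliminated
  G7 stuck-at-0: G1=1, G2=0, G3=1, G4=1, G5=0, G6=1, G7=0 [stuck-at-0], G8=1 → 1 — matches
Only G7 stuck-at-0 reproduces the observed 1.

G7 stuck-at-0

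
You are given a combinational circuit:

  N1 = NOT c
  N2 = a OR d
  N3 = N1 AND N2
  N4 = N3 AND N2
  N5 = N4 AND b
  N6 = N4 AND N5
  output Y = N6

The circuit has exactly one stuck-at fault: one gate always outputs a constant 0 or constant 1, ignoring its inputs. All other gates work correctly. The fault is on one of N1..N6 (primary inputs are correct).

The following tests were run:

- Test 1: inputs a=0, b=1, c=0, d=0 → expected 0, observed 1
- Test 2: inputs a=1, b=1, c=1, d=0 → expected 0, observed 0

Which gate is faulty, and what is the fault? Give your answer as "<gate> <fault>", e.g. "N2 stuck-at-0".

Fault-free values for test 1 (a=0, b=1, c=0, d=0): N1=1, N2=0, N3=0, N4=0, N5=0, N6=0, giving Y=0. Observed 1.
Test 1: faults giving observed 1 are {N2 stuck-at-1, N4 stuck-at-1, N6 stuck-at-1}.
Test 2 (a=1, b=1, c=1, d=0): fault-free N1=0, N2=1, N3=0, N4=0, N5=0, N6=0 → 0; observed 0. Eliminates N4 stuck-at-1, N6 stuck-at-1.
Only N2 stuck-at-1 is consistent with every test.

N2 stuck-at-1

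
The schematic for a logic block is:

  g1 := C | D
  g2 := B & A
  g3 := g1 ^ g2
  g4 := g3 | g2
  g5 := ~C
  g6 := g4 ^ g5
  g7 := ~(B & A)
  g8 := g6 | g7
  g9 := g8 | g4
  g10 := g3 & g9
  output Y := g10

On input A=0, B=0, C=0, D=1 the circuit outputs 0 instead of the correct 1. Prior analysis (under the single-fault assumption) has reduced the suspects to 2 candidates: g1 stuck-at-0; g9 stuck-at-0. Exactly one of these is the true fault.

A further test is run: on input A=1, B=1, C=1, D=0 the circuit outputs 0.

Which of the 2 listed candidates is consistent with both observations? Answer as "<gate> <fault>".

g9 stuck-at-0

Evaluate each candidate on input A=1, B=1, C=1, D=0:
  g1 stuck-at-0: g1=0 [stuck-at-0], g2=1, g3=1, g4=1, g5=0, g6=1, g7=0, g8=1, g9=1, g10=1 → 1 — eliminated
  g9 stuck-at-0: g1=1, g2=1, g3=0, g4=1, g5=0, g6=1, g7=0, g8=1, g9=0 [stuck-at-0], g10=0 → 0 — matches
Only g9 stuck-at-0 reproduces the observed 0.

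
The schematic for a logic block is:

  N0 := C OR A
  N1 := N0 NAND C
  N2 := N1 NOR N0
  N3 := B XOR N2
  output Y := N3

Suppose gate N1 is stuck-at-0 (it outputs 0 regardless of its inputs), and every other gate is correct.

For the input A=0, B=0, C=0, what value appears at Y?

Propagate with N1 forced: N0=0, N1=0 [stuck-at-0], N2=1, N3=1.
So Y = 1. (Without the fault it would be 0.)

1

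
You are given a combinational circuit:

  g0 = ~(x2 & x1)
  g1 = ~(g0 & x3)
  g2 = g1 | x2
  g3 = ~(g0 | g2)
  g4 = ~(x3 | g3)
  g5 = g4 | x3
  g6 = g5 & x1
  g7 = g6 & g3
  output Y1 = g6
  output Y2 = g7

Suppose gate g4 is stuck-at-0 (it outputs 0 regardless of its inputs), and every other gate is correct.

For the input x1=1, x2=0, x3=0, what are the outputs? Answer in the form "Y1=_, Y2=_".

Y1=0, Y2=0

Propagate with g4 forced: g0=1, g1=1, g2=1, g3=0, g4=0 [stuck-at-0], g5=0, g6=0, g7=0.
So the outputs are Y1=0, Y2=0. (Without the fault they would be Y1=1, Y2=0.)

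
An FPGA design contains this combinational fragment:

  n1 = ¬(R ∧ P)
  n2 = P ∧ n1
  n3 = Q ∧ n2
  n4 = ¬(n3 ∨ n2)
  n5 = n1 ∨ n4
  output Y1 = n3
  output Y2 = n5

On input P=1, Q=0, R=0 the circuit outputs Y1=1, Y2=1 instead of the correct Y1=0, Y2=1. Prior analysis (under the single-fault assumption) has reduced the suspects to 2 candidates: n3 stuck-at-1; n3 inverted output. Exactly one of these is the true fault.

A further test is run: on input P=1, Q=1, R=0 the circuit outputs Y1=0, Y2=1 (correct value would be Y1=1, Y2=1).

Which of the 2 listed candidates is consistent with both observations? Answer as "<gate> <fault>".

Evaluate each candidate on input P=1, Q=1, R=0:
  n3 stuck-at-1: n1=1, n2=1, n3=1 [stuck-at-1], n4=0, n5=1 → Y1=1, Y2=1 — eliminated
  n3 inverted output: n1=1, n2=1, n3=0 [inverted output], n4=0, n5=1 → Y1=0, Y2=1 — matches
Only n3 inverted output reproduces the observed Y1=0, Y2=1.

n3 inverted output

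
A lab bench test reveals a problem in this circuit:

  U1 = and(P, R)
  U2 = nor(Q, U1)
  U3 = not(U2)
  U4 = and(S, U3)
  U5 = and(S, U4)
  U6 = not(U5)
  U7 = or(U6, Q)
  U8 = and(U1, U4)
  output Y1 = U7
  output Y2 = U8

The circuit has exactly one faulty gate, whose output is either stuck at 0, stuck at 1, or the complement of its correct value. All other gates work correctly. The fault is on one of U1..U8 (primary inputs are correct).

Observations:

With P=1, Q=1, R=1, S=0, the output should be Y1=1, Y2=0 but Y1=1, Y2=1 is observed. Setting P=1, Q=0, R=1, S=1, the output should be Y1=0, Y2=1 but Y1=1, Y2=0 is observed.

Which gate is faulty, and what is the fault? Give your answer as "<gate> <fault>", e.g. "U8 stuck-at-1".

Fault-free values for test 1 (P=1, Q=1, R=1, S=0): U1=1, U2=0, U3=1, U4=0, U5=0, U6=1, U7=1, U8=0, giving Y1=1, Y2=0. Observed Y1=1, Y2=1.
Test 1: faults giving observed Y1=1, Y2=1 are {U4 stuck-at-1, U4 inverted output, U8 stuck-at-1, U8 inverted output}.
Test 2 (P=1, Q=0, R=1, S=1): fault-free U1=1, U2=0, U3=1, U4=1, U5=1, U6=0, U7=0, U8=1 → Y1=0, Y2=1; observed Y1=1, Y2=0. Eliminates U4 stuck-at-1, U8 stuck-at-1, U8 inverted output.
Only U4 inverted output is consistent with every test.

U4 inverted output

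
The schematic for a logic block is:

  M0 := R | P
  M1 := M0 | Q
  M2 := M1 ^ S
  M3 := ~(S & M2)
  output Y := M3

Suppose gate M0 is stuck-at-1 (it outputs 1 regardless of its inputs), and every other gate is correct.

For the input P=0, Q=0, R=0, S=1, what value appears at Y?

1

Propagate with M0 forced: M0=1 [stuck-at-1], M1=1, M2=0, M3=1.
So Y = 1. (Without the fault it would be 0.)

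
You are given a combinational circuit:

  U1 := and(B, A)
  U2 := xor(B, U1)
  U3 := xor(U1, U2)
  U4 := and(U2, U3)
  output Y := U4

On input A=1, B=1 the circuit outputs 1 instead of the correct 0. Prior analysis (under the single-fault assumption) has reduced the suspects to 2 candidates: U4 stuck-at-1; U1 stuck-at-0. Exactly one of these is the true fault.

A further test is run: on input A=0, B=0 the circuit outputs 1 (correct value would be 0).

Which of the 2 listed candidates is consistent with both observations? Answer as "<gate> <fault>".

Evaluate each candidate on input A=0, B=0:
  U4 stuck-at-1: U1=0, U2=0, U3=0, U4=1 [stuck-at-1] → 1 — matches
  U1 stuck-at-0: U1=0 [stuck-at-0], U2=0, U3=0, U4=0 → 0 — eliminated
Only U4 stuck-at-1 reproduces the observed 1.

U4 stuck-at-1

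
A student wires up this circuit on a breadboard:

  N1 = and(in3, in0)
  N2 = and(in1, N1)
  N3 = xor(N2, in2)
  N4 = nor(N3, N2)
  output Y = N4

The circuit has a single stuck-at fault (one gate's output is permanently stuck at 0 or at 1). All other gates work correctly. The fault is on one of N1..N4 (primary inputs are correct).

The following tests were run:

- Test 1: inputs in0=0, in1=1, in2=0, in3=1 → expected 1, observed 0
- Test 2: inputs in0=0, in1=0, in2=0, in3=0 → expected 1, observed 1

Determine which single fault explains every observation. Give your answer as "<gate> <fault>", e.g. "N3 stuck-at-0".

Fault-free values for test 1 (in0=0, in1=1, in2=0, in3=1): N1=0, N2=0, N3=0, N4=1, giving Y=1. Observed 0.
Test 1: faults giving observed 0 are {N1 stuck-at-1, N2 stuck-at-1, N3 stuck-at-1, N4 stuck-at-0}.
Test 2 (in0=0, in1=0, in2=0, in3=0): fault-free N1=0, N2=0, N3=0, N4=1 → 1; observed 1. Eliminates N2 stuck-at-1, N3 stuck-at-1, N4 stuck-at-0.
Only N1 stuck-at-1 is consistent with every test.

N1 stuck-at-1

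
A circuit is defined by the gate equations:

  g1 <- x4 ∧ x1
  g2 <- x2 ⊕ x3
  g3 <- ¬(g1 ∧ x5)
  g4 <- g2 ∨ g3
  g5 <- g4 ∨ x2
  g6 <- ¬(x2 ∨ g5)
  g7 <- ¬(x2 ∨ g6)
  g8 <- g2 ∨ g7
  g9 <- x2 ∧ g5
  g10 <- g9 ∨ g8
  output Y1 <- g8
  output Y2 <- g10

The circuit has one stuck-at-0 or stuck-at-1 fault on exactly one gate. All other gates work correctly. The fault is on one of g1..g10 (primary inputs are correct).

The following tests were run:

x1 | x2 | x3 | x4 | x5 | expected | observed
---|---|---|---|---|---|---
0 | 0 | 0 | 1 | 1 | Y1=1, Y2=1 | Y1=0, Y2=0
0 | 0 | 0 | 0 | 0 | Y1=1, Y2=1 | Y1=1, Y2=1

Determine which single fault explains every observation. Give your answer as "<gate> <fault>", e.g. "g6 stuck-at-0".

Fault-free values for test 1 (x1=0, x2=0, x3=0, x4=1, x5=1): g1=0, g2=0, g3=1, g4=1, g5=1, g6=0, g7=1, g8=1, g9=0, g10=1, giving Y1=1, Y2=1. Observed Y1=0, Y2=0.
Test 1: faults giving observed Y1=0, Y2=0 are {g1 stuck-at-1, g3 stuck-at-0, g4 stuck-at-0, g5 stuck-at-0, g6 stuck-at-1, g7 stuck-at-0, g8 stuck-at-0}.
Test 2 (x1=0, x2=0, x3=0, x4=0, x5=0): fault-free g1=0, g2=0, g3=1, g4=1, g5=1, g6=0, g7=1, g8=1, g9=0, g10=1 → Y1=1, Y2=1; observed Y1=1, Y2=1. Eliminates g3 stuck-at-0, g4 stuck-at-0, g5 stuck-at-0, g6 stuck-at-1, g7 stuck-at-0, g8 stuck-at-0.
Only g1 stuck-at-1 is consistent with every test.

g1 stuck-at-1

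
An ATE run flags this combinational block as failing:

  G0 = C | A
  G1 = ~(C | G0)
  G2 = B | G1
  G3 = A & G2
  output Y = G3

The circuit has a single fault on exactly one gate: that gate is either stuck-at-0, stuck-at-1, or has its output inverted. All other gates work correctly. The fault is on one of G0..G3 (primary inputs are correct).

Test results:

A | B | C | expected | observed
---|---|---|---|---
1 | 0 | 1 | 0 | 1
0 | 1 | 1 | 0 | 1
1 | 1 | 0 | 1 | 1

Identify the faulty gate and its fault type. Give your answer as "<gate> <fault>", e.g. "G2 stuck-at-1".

G3 stuck-at-1

Fault-free values for test 1 (A=1, B=0, C=1): G0=1, G1=0, G2=0, G3=0, giving Y=0. Observed 1.
Test 1: faults giving observed 1 are {G1 stuck-at-1, G1 inverted output, G2 stuck-at-1, G2 inverted output, G3 stuck-at-1, G3 inverted output}.
Test 2 (A=0, B=1, C=1): fault-free G0=1, G1=0, G2=1, G3=0 → 0; observed 1. Eliminates G1 stuck-at-1, G1 inverted output, G2 stuck-at-1, G2 inverted output.
Test 3 (A=1, B=1, C=0): fault-free G0=1, G1=0, G2=1, G3=1 → 1; observed 1. Eliminates G3 inverted output.
Only G3 stuck-at-1 is consistent with every test.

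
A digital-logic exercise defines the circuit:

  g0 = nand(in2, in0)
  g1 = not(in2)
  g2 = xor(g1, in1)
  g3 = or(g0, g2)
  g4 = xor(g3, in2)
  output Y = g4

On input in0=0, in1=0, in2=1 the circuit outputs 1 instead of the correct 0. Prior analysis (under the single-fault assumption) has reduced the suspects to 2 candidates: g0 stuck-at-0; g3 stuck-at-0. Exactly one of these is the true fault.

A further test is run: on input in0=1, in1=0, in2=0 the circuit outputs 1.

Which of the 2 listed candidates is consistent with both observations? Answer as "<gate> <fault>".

g0 stuck-at-0

Evaluate each candidate on input in0=1, in1=0, in2=0:
  g0 stuck-at-0: g0=0 [stuck-at-0], g1=1, g2=1, g3=1, g4=1 → 1 — matches
  g3 stuck-at-0: g0=1, g1=1, g2=1, g3=0 [stuck-at-0], g4=0 → 0 — eliminated
Only g0 stuck-at-0 reproduces the observed 1.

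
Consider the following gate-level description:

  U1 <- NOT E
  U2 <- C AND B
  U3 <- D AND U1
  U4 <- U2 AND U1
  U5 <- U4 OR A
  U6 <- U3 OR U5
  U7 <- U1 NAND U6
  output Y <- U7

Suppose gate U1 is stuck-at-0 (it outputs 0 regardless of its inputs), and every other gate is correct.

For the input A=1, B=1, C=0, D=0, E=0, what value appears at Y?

Propagate with U1 forced: U1=0 [stuck-at-0], U2=0, U3=0, U4=0, U5=1, U6=1, U7=1.
So Y = 1. (Without the fault it would be 0.)

1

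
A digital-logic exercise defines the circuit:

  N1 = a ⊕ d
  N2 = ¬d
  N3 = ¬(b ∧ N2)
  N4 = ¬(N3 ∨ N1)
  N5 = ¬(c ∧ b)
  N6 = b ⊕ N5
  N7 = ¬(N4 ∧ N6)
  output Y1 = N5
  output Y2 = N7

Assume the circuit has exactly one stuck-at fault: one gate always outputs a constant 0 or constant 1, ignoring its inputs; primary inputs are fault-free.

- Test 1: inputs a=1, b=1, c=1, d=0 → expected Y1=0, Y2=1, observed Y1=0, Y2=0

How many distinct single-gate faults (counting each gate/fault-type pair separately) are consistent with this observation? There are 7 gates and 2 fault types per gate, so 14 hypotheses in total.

3

Fault-free: N1=1, N2=1, N3=0, N4=0, N5=0, N6=1, N7=1 → Y1=0, Y2=1. Observed Y1=0, Y2=0.
  N1 stuck-at-0: output Y1=0, Y2=0 ✓
  N1 stuck-at-1: output Y1=0, Y2=1 ✗
  N2 stuck-at-0: output Y1=0, Y2=1 ✗
  N2 stuck-at-1: output Y1=0, Y2=1 ✗
  N3 stuck-at-0: output Y1=0, Y2=1 ✗
  N3 stuck-at-1: output Y1=0, Y2=1 ✗
  N4 stuck-at-0: output Y1=0, Y2=1 ✗
  N4 stuck-at-1: output Y1=0, Y2=0 ✓
  N5 stuck-at-0: output Y1=0, Y2=1 ✗
  N5 stuck-at-1: output Y1=1, Y2=1 ✗
  N6 stuck-at-0: output Y1=0, Y2=1 ✗
  N6 stuck-at-1: output Y1=0, Y2=1 ✗
  N7 stuck-at-0: output Y1=0, Y2=0 ✓
  N7 stuck-at-1: output Y1=0, Y2=1 ✗
Consistent faults: {N1 stuck-at-0, N4 stuck-at-1, N7 stuck-at-0} — 3 in all.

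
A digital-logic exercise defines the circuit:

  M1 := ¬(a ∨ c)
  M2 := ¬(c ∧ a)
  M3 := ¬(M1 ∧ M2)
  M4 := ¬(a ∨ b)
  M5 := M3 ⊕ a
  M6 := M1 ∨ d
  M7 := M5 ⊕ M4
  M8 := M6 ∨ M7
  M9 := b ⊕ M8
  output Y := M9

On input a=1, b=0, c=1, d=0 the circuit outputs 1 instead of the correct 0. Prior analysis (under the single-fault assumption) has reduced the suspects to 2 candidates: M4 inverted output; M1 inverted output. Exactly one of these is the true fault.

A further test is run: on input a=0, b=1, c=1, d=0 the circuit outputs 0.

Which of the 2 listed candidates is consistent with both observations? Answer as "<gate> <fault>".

M1 inverted output

Evaluate each candidate on input a=0, b=1, c=1, d=0:
  M4 inverted output: M1=0, M2=1, M3=1, M4=1 [inverted output], M5=1, M6=0, M7=0, M8=0, M9=1 → 1 — eliminated
  M1 inverted output: M1=1 [inverted output], M2=1, M3=0, M4=0, M5=0, M6=1, M7=0, M8=1, M9=0 → 0 — matches
Only M1 inverted output reproduces the observed 0.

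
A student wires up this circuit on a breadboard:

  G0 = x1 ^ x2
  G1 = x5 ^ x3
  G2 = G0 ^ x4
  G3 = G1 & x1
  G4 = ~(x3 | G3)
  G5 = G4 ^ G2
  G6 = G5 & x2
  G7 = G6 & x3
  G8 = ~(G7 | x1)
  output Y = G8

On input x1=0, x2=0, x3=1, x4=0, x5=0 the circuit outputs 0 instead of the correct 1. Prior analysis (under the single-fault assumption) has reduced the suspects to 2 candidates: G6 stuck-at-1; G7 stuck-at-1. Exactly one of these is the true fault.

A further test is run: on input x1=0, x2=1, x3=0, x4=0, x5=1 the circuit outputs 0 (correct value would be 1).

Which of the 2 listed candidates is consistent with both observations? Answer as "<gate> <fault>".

G7 stuck-at-1

Evaluate each candidate on input x1=0, x2=1, x3=0, x4=0, x5=1:
  G6 stuck-at-1: G0=1, G1=1, G2=1, G3=0, G4=1, G5=0, G6=1 [stuck-at-1], G7=0, G8=1 → 1 — eliminated
  G7 stuck-at-1: G0=1, G1=1, G2=1, G3=0, G4=1, G5=0, G6=0, G7=1 [stuck-at-1], G8=0 → 0 — matches
Only G7 stuck-at-1 reproduces the observed 0.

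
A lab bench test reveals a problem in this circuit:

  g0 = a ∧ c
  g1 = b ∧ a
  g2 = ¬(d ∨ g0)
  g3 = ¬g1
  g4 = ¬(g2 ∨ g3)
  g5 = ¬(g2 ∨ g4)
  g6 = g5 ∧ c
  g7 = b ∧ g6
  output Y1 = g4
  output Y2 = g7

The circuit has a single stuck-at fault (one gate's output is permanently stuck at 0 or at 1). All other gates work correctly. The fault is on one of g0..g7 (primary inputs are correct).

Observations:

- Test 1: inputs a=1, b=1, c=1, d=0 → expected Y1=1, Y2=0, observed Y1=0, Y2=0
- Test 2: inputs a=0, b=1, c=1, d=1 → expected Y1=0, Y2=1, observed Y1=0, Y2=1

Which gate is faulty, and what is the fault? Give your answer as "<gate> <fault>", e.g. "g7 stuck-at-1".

g0 stuck-at-0

Fault-free values for test 1 (a=1, b=1, c=1, d=0): g0=1, g1=1, g2=0, g3=0, g4=1, g5=0, g6=0, g7=0, giving Y1=1, Y2=0. Observed Y1=0, Y2=0.
Test 1: faults giving observed Y1=0, Y2=0 are {g0 stuck-at-0, g2 stuck-at-1}.
Test 2 (a=0, b=1, c=1, d=1): fault-free g0=0, g1=0, g2=0, g3=1, g4=0, g5=1, g6=1, g7=1 → Y1=0, Y2=1; observed Y1=0, Y2=1. Eliminates g2 stuck-at-1.
Only g0 stuck-at-0 is consistent with every test.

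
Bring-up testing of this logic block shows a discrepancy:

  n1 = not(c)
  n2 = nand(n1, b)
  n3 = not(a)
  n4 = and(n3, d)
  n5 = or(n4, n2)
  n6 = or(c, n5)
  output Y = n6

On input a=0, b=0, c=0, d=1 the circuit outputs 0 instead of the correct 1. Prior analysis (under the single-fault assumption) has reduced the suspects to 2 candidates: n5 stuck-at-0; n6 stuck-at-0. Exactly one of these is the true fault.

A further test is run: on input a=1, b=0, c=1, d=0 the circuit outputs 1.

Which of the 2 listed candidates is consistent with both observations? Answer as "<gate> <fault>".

n5 stuck-at-0

Evaluate each candidate on input a=1, b=0, c=1, d=0:
  n5 stuck-at-0: n1=0, n2=1, n3=0, n4=0, n5=0 [stuck-at-0], n6=1 → 1 — matches
  n6 stuck-at-0: n1=0, n2=1, n3=0, n4=0, n5=1, n6=0 [stuck-at-0] → 0 — eliminated
Only n5 stuck-at-0 reproduces the observed 1.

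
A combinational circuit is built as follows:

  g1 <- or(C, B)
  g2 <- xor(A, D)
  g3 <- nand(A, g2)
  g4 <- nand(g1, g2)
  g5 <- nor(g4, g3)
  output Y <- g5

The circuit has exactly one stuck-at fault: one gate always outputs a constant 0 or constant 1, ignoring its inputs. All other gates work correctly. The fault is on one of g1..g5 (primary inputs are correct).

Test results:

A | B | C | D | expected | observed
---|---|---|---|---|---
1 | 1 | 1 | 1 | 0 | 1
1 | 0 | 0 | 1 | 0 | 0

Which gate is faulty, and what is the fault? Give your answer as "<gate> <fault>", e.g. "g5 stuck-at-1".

Fault-free values for test 1 (A=1, B=1, C=1, D=1): g1=1, g2=0, g3=1, g4=1, g5=0, giving Y=0. Observed 1.
Test 1: faults giving observed 1 are {g2 stuck-at-1, g5 stuck-at-1}.
Test 2 (A=1, B=0, C=0, D=1): fault-free g1=0, g2=0, g3=1, g4=1, g5=0 → 0; observed 0. Eliminates g5 stuck-at-1.
Only g2 stuck-at-1 is consistent with every test.

g2 stuck-at-1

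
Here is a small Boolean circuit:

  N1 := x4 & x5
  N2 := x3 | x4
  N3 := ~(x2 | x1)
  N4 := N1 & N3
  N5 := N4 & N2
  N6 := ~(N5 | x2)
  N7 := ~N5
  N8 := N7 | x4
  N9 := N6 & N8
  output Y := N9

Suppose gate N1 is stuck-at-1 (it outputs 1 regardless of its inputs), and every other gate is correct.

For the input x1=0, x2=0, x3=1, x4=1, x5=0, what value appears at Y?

Propagate with N1 forced: N1=1 [stuck-at-1], N2=1, N3=1, N4=1, N5=1, N6=0, N7=0, N8=1, N9=0.
So Y = 0. (Without the fault it would be 1.)

0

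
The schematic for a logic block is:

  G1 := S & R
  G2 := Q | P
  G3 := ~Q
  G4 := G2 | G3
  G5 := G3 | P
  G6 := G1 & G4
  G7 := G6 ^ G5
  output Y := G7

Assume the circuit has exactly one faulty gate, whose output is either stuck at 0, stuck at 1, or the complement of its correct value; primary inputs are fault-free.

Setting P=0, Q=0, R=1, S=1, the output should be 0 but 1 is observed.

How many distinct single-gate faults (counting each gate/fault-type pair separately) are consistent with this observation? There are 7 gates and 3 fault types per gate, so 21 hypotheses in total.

Fault-free: G1=1, G2=0, G3=1, G4=1, G5=1, G6=1, G7=0 → 0. Observed 1.
  G1: stuck-at-0, inverted output ✓; others ✗
  G2: none of the 3 fault types match ✗
  G3: none of the 3 fault types match ✗
  G4: stuck-at-0, inverted output ✓; others ✗
  G5: stuck-at-0, inverted output ✓; others ✗
  G6: stuck-at-0, inverted output ✓; others ✗
  G7: stuck-at-1, inverted output ✓; others ✗
Consistent faults: {G1 stuck-at-0, G1 inverted output, G4 stuck-at-0, G4 inverted output, G5 stuck-at-0, G5 inverted output, G6 stuck-at-0, G6 inverted output, G7 stuck-at-1, G7 inverted output} — 10 in all.

10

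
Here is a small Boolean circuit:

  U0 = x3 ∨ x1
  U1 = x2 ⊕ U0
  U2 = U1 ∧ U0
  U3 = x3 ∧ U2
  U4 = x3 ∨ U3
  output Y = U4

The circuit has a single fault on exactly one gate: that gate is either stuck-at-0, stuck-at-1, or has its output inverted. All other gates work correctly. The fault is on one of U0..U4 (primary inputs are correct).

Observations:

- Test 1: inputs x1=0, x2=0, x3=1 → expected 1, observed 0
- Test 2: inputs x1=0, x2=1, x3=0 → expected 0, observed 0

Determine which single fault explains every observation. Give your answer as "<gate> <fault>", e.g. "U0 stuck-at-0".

U4 stuck-at-0

Fault-free values for test 1 (x1=0, x2=0, x3=1): U0=1, U1=1, U2=1, U3=1, U4=1, giving Y=1. Observed 0.
Test 1: faults giving observed 0 are {U4 stuck-at-0, U4 inverted output}.
Test 2 (x1=0, x2=1, x3=0): fault-free U0=0, U1=1, U2=0, U3=0, U4=0 → 0; observed 0. Eliminates U4 inverted output.
Only U4 stuck-at-0 is consistent with every test.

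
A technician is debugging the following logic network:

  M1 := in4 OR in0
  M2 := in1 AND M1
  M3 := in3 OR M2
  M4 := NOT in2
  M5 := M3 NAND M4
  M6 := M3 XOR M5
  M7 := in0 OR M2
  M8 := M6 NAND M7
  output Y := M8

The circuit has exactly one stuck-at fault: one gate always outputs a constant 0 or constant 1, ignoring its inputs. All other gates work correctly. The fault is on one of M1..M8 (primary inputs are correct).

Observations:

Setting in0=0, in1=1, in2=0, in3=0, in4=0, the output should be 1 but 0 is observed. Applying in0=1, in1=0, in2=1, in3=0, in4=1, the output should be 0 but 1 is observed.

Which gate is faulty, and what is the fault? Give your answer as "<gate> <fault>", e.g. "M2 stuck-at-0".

M2 stuck-at-1

Fault-free values for test 1 (in0=0, in1=1, in2=0, in3=0, in4=0): M1=0, M2=0, M3=0, M4=1, M5=1, M6=1, M7=0, M8=1, giving Y=1. Observed 0.
Test 1: faults giving observed 0 are {M1 stuck-at-1, M2 stuck-at-1, M7 stuck-at-1, M8 stuck-at-0}.
Test 2 (in0=1, in1=0, in2=1, in3=0, in4=1): fault-free M1=1, M2=0, M3=0, M4=0, M5=1, M6=1, M7=1, M8=0 → 0; observed 1. Eliminates M1 stuck-at-1, M7 stuck-at-1, M8 stuck-at-0.
Only M2 stuck-at-1 is consistent with every test.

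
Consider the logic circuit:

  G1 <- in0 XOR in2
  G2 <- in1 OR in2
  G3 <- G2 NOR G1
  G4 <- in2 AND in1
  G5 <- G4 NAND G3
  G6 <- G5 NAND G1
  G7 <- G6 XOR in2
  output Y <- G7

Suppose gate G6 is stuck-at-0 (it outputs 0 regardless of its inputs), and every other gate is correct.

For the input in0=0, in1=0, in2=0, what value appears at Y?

Propagate with G6 forced: G1=0, G2=0, G3=1, G4=0, G5=1, G6=0 [stuck-at-0], G7=0.
So Y = 0. (Without the fault it would be 1.)

0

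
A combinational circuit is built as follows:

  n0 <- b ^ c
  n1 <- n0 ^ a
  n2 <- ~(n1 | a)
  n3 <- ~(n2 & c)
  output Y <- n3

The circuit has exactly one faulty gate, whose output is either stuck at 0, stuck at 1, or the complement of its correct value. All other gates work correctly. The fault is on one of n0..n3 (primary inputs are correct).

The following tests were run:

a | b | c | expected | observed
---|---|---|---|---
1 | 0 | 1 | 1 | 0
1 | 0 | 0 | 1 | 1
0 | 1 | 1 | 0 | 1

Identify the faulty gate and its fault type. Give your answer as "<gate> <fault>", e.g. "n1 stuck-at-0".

n2 inverted output

Fault-free values for test 1 (a=1, b=0, c=1): n0=1, n1=0, n2=0, n3=1, giving Y=1. Observed 0.
Test 1: faults giving observed 0 are {n2 stuck-at-1, n2 inverted output, n3 stuck-at-0, n3 inverted output}.
Test 2 (a=1, b=0, c=0): fault-free n0=0, n1=1, n2=0, n3=1 → 1; observed 1. Eliminates n3 stuck-at-0, n3 inverted output.
Test 3 (a=0, b=1, c=1): fault-free n0=0, n1=0, n2=1, n3=0 → 0; observed 1. Eliminates n2 stuck-at-1.
Only n2 inverted output is consistent with every test.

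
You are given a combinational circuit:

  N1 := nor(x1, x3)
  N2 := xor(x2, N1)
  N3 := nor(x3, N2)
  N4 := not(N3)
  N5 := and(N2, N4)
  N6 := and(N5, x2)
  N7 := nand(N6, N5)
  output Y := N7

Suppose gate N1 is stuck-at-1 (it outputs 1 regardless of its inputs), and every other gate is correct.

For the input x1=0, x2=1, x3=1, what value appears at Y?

Propagate with N1 forced: N1=1 [stuck-at-1], N2=0, N3=0, N4=1, N5=0, N6=0, N7=1.
So Y = 1. (Without the fault it would be 0.)

1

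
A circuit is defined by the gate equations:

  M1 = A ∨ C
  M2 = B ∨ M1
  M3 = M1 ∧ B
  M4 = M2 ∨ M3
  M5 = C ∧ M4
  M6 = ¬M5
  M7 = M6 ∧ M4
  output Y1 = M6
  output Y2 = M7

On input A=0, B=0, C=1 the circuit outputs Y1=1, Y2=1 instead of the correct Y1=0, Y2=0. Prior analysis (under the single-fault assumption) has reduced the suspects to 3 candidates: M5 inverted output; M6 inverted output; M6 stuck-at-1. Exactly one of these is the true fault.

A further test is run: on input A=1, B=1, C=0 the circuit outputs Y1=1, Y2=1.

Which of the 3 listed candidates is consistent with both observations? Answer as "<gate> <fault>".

Evaluate each candidate on input A=1, B=1, C=0:
  M5 inverted output: M1=1, M2=1, M3=1, M4=1, M5=1 [inverted output], M6=0, M7=0 → Y1=0, Y2=0 — eliminated
  M6 inverted output: M1=1, M2=1, M3=1, M4=1, M5=0, M6=0 [inverted output], M7=0 → Y1=0, Y2=0 — eliminated
  M6 stuck-at-1: M1=1, M2=1, M3=1, M4=1, M5=0, M6=1 [stuck-at-1], M7=1 → Y1=1, Y2=1 — matches
Only M6 stuck-at-1 reproduces the observed Y1=1, Y2=1.

M6 stuck-at-1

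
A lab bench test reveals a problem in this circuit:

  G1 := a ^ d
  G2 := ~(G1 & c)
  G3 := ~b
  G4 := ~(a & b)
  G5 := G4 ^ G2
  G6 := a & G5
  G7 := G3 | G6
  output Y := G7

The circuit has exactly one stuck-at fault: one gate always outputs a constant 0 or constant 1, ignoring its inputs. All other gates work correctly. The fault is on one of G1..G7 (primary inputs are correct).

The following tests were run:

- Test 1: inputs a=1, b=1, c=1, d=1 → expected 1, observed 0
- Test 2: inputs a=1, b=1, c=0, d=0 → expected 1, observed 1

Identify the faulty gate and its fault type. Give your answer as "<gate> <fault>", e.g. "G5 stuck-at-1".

Fault-free values for test 1 (a=1, b=1, c=1, d=1): G1=0, G2=1, G3=0, G4=0, G5=1, G6=1, G7=1, giving Y=1. Observed 0.
Test 1: faults giving observed 0 are {G1 stuck-at-1, G2 stuck-at-0, G4 stuck-at-1, G5 stuck-at-0, G6 stuck-at-0, G7 stuck-at-0}.
Test 2 (a=1, b=1, c=0, d=0): fault-free G1=1, G2=1, G3=0, G4=0, G5=1, G6=1, G7=1 → 1; observed 1. Eliminates G2 stuck-at-0, G4 stuck-at-1, G5 stuck-at-0, G6 stuck-at-0, G7 stuck-at-0.
Only G1 stuck-at-1 is consistent with every test.

G1 stuck-at-1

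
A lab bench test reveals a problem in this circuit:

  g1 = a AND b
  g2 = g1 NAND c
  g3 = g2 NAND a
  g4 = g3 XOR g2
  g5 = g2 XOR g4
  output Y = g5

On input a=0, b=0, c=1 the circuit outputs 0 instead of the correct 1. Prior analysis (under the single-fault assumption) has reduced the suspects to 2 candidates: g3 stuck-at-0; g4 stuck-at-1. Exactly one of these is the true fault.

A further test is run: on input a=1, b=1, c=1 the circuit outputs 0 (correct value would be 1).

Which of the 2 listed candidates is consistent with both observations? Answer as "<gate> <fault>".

g3 stuck-at-0

Evaluate each candidate on input a=1, b=1, c=1:
  g3 stuck-at-0: g1=1, g2=0, g3=0 [stuck-at-0], g4=0, g5=0 → 0 — matches
  g4 stuck-at-1: g1=1, g2=0, g3=1, g4=1 [stuck-at-1], g5=1 → 1 — eliminated
Only g3 stuck-at-0 reproduces the observed 0.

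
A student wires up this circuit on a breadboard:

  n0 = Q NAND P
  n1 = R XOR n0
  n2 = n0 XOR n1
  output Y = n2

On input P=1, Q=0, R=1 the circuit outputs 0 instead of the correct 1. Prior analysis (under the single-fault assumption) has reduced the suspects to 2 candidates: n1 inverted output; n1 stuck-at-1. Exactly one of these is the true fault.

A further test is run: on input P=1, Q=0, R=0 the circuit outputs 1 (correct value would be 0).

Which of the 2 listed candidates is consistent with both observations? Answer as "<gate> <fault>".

n1 inverted output

Evaluate each candidate on input P=1, Q=0, R=0:
  n1 inverted output: n0=1, n1=0 [inverted output], n2=1 → 1 — matches
  n1 stuck-at-1: n0=1, n1=1 [stuck-at-1], n2=0 → 0 — eliminated
Only n1 inverted output reproduces the observed 1.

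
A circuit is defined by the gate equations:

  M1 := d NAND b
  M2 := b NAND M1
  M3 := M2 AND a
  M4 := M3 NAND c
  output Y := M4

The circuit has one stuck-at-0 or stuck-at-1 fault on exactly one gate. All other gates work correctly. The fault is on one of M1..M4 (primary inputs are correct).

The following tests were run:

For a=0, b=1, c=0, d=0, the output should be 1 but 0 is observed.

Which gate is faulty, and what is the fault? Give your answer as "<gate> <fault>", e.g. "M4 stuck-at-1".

M4 stuck-at-0

Fault-free values for test 1 (a=0, b=1, c=0, d=0): M1=1, M2=0, M3=0, M4=1, giving Y=1. Observed 0.
Test 1: faults giving observed 0 are {M4 stuck-at-0}.
Only M4 stuck-at-0 is consistent with every test.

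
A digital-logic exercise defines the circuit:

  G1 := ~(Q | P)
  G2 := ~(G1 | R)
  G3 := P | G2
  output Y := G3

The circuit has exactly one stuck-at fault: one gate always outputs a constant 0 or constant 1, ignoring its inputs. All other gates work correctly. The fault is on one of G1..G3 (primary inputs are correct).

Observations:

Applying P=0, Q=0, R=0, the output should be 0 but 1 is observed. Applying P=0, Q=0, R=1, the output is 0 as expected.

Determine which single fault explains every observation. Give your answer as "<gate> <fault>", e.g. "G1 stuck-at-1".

Fault-free values for test 1 (P=0, Q=0, R=0): G1=1, G2=0, G3=0, giving Y=0. Observed 1.
Test 1: faults giving observed 1 are {G1 stuck-at-0, G2 stuck-at-1, G3 stuck-at-1}.
Test 2 (P=0, Q=0, R=1): fault-free G1=1, G2=0, G3=0 → 0; observed 0. Eliminates G2 stuck-at-1, G3 stuck-at-1.
Only G1 stuck-at-0 is consistent with every test.

G1 stuck-at-0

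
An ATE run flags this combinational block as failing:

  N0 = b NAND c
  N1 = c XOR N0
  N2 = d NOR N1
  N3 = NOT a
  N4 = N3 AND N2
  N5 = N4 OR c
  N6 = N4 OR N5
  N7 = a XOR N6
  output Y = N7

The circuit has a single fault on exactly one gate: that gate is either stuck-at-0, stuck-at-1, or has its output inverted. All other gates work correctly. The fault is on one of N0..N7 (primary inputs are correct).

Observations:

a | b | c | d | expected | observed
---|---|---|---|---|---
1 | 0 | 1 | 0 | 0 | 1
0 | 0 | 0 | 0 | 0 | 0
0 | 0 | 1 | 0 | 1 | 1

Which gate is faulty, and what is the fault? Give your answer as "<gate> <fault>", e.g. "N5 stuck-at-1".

Fault-free values for test 1 (a=1, b=0, c=1, d=0): N0=1, N1=0, N2=1, N3=0, N4=0, N5=1, N6=1, N7=0, giving Y=0. Observed 1.
Test 1: faults giving observed 1 are {N5 stuck-at-0, N5 inverted output, N6 stuck-at-0, N6 inverted output, N7 stuck-at-1, N7 inverted output}.
Test 2 (a=0, b=0, c=0, d=0): fault-free N0=1, N1=1, N2=0, N3=1, N4=0, N5=0, N6=0, N7=0 → 0; observed 0. Eliminates N5 inverted output, N6 inverted output, N7 stuck-at-1, N7 inverted output.
Test 3 (a=0, b=0, c=1, d=0): fault-free N0=1, N1=0, N2=1, N3=1, N4=1, N5=1, N6=1, N7=1 → 1; observed 1. Eliminates N6 stuck-at-0.
Only N5 stuck-at-0 is consistent with every test.

N5 stuck-at-0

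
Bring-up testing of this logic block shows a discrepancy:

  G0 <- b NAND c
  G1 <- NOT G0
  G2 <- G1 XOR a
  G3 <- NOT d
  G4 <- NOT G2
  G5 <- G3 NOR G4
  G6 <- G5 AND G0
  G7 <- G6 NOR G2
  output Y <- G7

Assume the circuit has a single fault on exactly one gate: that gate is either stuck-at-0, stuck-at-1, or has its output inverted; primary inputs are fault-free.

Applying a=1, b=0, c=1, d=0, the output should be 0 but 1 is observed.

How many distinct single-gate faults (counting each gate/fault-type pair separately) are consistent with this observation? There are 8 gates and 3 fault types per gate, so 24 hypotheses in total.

Fault-free: G0=1, G1=0, G2=1, G3=1, G4=0, G5=0, G6=0, G7=0 → 0. Observed 1.
  G0: stuck-at-0, inverted output ✓; others ✗
  G1: stuck-at-1, inverted output ✓; others ✗
  G2: stuck-at-0, inverted output ✓; others ✗
  G3: none of the 3 fault types match ✗
  G4: none of the 3 fault types match ✗
  G5: none of the 3 fault types match ✗
  G6: none of the 3 fault types match ✗
  G7: stuck-at-1, inverted output ✓; others ✗
Consistent faults: {G0 stuck-at-0, G0 inverted output, G1 stuck-at-1, G1 inverted output, G2 stuck-at-0, G2 inverted output, G7 stuck-at-1, G7 inverted output} — 8 in all.

8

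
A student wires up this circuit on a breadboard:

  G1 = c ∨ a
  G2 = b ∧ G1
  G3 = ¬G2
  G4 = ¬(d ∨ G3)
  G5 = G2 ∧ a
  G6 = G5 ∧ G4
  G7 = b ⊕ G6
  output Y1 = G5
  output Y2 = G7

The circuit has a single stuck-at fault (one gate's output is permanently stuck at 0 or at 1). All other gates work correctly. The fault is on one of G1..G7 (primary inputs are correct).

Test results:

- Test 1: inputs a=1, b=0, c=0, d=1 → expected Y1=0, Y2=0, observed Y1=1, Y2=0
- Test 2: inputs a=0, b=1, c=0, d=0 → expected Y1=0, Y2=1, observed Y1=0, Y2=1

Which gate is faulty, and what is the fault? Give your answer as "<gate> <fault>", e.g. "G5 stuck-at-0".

G2 stuck-at-1

Fault-free values for test 1 (a=1, b=0, c=0, d=1): G1=1, G2=0, G3=1, G4=0, G5=0, G6=0, G7=0, giving Y1=0, Y2=0. Observed Y1=1, Y2=0.
Test 1: faults giving observed Y1=1, Y2=0 are {G2 stuck-at-1, G5 stuck-at-1}.
Test 2 (a=0, b=1, c=0, d=0): fault-free G1=0, G2=0, G3=1, G4=0, G5=0, G6=0, G7=1 → Y1=0, Y2=1; observed Y1=0, Y2=1. Eliminates G5 stuck-at-1.
Only G2 stuck-at-1 is consistent with every test.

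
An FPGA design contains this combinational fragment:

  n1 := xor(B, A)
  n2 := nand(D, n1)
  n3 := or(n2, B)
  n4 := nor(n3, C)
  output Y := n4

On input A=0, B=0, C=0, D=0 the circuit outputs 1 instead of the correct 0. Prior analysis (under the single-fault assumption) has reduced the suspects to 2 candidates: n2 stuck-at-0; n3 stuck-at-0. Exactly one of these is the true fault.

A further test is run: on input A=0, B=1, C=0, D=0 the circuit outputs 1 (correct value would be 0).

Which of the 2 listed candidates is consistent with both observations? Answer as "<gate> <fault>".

Evaluate each candidate on input A=0, B=1, C=0, D=0:
  n2 stuck-at-0: n1=1, n2=0 [stuck-at-0], n3=1, n4=0 → 0 — eliminated
  n3 stuck-at-0: n1=1, n2=1, n3=0 [stuck-at-0], n4=1 → 1 — matches
Only n3 stuck-at-0 reproduces the observed 1.

n3 stuck-at-0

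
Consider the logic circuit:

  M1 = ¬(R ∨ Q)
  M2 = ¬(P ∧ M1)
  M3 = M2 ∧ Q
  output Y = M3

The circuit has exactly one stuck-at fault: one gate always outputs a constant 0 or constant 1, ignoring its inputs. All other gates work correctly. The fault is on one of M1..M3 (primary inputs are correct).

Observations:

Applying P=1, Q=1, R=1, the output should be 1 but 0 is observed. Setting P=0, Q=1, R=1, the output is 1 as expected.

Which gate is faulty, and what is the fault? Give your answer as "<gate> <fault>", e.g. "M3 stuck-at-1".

M1 stuck-at-1

Fault-free values for test 1 (P=1, Q=1, R=1): M1=0, M2=1, M3=1, giving Y=1. Observed 0.
Test 1: faults giving observed 0 are {M1 stuck-at-1, M2 stuck-at-0, M3 stuck-at-0}.
Test 2 (P=0, Q=1, R=1): fault-free M1=0, M2=1, M3=1 → 1; observed 1. Eliminates M2 stuck-at-0, M3 stuck-at-0.
Only M1 stuck-at-1 is consistent with every test.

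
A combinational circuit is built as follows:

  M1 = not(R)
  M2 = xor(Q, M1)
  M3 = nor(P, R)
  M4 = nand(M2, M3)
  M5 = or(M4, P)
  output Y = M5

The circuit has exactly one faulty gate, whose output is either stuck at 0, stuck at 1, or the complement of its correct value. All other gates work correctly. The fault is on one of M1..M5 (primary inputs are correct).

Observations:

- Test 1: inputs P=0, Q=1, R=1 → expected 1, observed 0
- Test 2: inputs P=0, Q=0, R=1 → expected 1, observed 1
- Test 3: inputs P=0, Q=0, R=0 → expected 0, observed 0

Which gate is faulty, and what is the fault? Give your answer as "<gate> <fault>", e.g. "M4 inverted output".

Fault-free values for test 1 (P=0, Q=1, R=1): M1=0, M2=1, M3=0, M4=1, M5=1, giving Y=1. Observed 0.
Test 1: faults giving observed 0 are {M3 stuck-at-1, M3 inverted output, M4 stuck-at-0, M4 inverted output, M5 stuck-at-0, M5 inverted output}.
Test 2 (P=0, Q=0, R=1): fault-free M1=0, M2=0, M3=0, M4=1, M5=1 → 1; observed 1. Eliminates M4 stuck-at-0, M4 inverted output, M5 stuck-at-0, M5 inverted output.
Test 3 (P=0, Q=0, R=0): fault-free M1=1, M2=1, M3=1, M4=0, M5=0 → 0; observed 0. Eliminates M3 inverted output.
Only M3 stuck-at-1 is consistent with every test.

M3 stuck-at-1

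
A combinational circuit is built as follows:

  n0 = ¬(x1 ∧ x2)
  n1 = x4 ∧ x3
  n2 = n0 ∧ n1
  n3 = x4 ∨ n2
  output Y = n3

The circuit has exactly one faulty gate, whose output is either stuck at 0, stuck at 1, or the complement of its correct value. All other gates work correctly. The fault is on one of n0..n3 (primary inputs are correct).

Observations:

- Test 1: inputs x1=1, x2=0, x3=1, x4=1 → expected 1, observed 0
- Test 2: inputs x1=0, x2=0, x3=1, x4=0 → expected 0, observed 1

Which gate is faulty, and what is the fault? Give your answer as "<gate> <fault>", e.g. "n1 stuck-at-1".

Fault-free values for test 1 (x1=1, x2=0, x3=1, x4=1): n0=1, n1=1, n2=1, n3=1, giving Y=1. Observed 0.
Test 1: faults giving observed 0 are {n3 stuck-at-0, n3 inverted output}.
Test 2 (x1=0, x2=0, x3=1, x4=0): fault-free n0=1, n1=0, n2=0, n3=0 → 0; observed 1. Eliminates n3 stuck-at-0.
Only n3 inverted output is consistent with every test.

n3 inverted output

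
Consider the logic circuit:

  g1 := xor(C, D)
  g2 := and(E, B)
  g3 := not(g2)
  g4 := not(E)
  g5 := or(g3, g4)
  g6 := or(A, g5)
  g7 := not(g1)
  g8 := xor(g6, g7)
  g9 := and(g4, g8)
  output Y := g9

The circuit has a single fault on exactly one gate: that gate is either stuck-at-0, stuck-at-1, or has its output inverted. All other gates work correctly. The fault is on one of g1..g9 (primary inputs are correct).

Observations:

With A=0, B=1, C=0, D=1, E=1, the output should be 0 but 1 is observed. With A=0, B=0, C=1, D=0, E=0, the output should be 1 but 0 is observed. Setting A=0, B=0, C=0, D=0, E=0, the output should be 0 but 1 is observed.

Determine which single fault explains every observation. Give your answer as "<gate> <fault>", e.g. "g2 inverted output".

g9 inverted output

Fault-free values for test 1 (A=0, B=1, C=0, D=1, E=1): g1=1, g2=1, g3=0, g4=0, g5=0, g6=0, g7=0, g8=0, g9=0, giving Y=0. Observed 1.
Test 1: faults giving observed 1 are {g4 stuck-at-1, g4 inverted output, g9 stuck-at-1, g9 inverted output}.
Test 2 (A=0, B=0, C=1, D=0, E=0): fault-free g1=1, g2=0, g3=1, g4=1, g5=1, g6=1, g7=0, g8=1, g9=1 → 1; observed 0. Eliminates g4 stuck-at-1, g9 stuck-at-1.
Test 3 (A=0, B=0, C=0, D=0, E=0): fault-free g1=0, g2=0, g3=1, g4=1, g5=1, g6=1, g7=1, g8=0, g9=0 → 0; observed 1. Eliminates g4 inverted output.
Only g9 inverted output is consistent with every test.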